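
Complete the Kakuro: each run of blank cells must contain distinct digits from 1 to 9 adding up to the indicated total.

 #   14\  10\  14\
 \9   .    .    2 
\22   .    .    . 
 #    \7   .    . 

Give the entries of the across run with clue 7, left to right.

R1C1 = 6: the only remaining digit allowed by both the 9 across and the 14 down.
R1C2 = 9 − 8 = 1 completes the 9 across.
R2C1 = 14 − 6 = 8 completes the 14 down.
Given what's placed, R2C2 must be 5 to fit the 22 across and 10 down.
R2C3 = 22 − 13 = 9 completes the 22 across.
R3C2 = 10 − 6 = 4 completes the 10 down.
R3C3 = 7 − 4 = 3 completes the 7 across.

4 3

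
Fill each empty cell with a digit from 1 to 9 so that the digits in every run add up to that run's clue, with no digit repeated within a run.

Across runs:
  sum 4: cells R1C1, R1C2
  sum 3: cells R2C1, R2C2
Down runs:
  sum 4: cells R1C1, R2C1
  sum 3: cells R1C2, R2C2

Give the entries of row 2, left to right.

1, 2

4 in 2 cells must be {1,3}; 3 in 2 cells must be {1,2}.
The 4 across and the 3 down share only 1, so R1C2 = 1.
The 3 across and the 4 down share only 1, so R2C1 = 1.
R2C2 = 3 − 1 = 2 completes the 3 across.
R1C1 = 4 − 1 = 3 completes the 4 across.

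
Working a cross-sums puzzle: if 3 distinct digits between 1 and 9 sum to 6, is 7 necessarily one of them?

The only way to make 6 from 3 distinct digits is {1,2,3}, which does not contain 7.

No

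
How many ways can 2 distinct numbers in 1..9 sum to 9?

4

2 distinct digits from 1–9 sum between 3 and 17.
Enumerating: {1,8}, {2,7}, {3,6}, {4,5}.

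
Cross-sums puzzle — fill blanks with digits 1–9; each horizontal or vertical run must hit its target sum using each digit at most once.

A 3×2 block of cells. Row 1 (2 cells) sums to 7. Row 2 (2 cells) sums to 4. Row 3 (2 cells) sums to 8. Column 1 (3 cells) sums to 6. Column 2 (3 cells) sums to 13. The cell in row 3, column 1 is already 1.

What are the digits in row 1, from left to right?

4 in 2 cells must be {1,3}; 6 in 3 cells must be {1,2,3}.
Given what's placed, (2,1) must be 3 to fit the 4 across and 6 down.
(2,2) = 4 − 3 = 1 completes the 4 across.
(3,2) = 8 − 1 = 7 completes the 8 across.
(1,1) = 6 − 4 = 2 completes the 6 down.
(1,2) = 7 − 2 = 5 completes the 7 across.

2, 5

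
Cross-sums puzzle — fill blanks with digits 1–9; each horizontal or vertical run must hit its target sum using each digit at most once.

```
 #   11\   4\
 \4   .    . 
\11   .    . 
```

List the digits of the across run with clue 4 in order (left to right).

3, 1

4 in 2 cells must be {1,3}.
The 4 across and the 11 down share only 3, so R1C1 = 3.
R1C2 = 4 − 3 = 1 completes the 4 across.
R2C1 = 11 − 3 = 8 completes the 11 down.
R2C2 = 11 − 8 = 3 completes the 11 across.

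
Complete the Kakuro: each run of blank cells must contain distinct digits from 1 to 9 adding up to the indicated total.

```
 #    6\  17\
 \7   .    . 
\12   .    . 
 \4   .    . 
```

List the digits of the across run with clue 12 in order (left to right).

4 in 2 cells must be {1,3}; 6 in 3 cells must be {1,2,3}.
The 12 across and the 6 down share only 3, so R2C1 = 3.
R2C2 = 12 − 3 = 9 completes the 12 across.
Given what's placed, R3C1 must be 1 to fit the 4 across and 6 down.
R3C2 = 4 − 1 = 3 completes the 4 across.
R1C1 = 6 − 4 = 2 completes the 6 down.
R1C2 = 7 − 2 = 5 completes the 7 across.

3, 9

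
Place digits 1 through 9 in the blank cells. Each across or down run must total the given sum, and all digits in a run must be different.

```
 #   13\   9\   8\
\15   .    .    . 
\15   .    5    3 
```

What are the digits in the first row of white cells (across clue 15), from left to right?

6 4 5

R1C2 = 9 − 5 = 4 completes the 9 down.
R1C3 = 8 − 3 = 5 completes the 8 down.
R2C1 = 15 − 8 = 7 completes the 15 across.
R1C1 = 15 − 9 = 6 completes the 15 across.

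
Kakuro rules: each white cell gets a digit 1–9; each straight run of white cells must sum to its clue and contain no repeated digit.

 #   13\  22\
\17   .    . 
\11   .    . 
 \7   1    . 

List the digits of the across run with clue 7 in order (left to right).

1 6

17 in 2 cells must be {8,9}.
R3C2 = 7 − 1 = 6 completes the 7 across.
Given what's placed, R1C2 must be 9 to fit the 17 across and 22 down.
R2C2 = 22 − 15 = 7 completes the 22 down.
R1C1 = 17 − 9 = 8 completes the 17 across.
R2C1 = 11 − 7 = 4 completes the 11 across.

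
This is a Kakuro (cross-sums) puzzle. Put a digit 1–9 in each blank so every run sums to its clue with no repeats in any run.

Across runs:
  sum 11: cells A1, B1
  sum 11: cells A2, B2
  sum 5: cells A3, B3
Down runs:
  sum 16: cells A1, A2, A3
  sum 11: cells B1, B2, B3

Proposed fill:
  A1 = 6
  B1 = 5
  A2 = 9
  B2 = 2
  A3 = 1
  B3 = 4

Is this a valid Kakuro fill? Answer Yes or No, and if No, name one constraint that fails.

Across: 6+5=11; 9+2=11; 1+4=5. Down: 6+9+1=16; 5+2+4=11. No digit repeats within any run.

Yes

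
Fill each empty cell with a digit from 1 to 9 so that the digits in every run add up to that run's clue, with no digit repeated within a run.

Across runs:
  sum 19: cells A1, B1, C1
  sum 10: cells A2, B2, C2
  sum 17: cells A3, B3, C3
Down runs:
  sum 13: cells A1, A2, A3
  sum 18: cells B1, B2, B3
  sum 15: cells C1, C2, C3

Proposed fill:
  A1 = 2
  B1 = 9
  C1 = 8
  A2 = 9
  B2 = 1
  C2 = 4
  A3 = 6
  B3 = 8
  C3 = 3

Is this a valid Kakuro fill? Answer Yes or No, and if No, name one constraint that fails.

No — the down run A1–A3 sums to 17, not 13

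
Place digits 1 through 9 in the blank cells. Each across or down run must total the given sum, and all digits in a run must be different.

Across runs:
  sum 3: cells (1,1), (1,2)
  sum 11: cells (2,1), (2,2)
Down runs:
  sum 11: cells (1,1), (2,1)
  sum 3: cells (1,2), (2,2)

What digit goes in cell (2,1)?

3 in 2 cells must be {1,2}.
The 3 across and the 11 down share only 2, so (1,1) = 2.
(1,2) = 3 − 2 = 1 completes the 3 across.
(2,1) = 11 − 2 = 9 completes the 11 down.
(2,2) = 11 − 9 = 2 completes the 11 across.

9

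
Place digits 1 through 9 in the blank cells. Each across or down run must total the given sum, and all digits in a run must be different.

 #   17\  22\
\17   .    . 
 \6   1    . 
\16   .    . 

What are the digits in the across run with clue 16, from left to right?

7 9

17 in 2 cells must be {8,9}; 16 in 2 cells must be {7,9}.
R1C1 = 9: the only remaining digit allowed by both the 17 across and the 17 down.
R1C2 = 17 − 9 = 8 completes the 17 across.
R2C2 = 6 − 1 = 5 completes the 6 across.
R3C1 = 17 − 10 = 7 completes the 17 down.
R3C2 = 16 − 7 = 9 completes the 16 across.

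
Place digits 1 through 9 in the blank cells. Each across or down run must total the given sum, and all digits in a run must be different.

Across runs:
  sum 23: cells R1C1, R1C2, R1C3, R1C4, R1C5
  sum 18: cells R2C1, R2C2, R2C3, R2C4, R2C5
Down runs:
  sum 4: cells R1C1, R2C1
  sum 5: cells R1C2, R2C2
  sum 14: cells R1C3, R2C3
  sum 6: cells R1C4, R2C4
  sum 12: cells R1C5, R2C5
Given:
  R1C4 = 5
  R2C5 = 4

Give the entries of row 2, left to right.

4 in 2 cells must be {1,3}.
R1C5 = 12 − 4 = 8 completes the 12 down.
R2C4 = 6 − 5 = 1 completes the 6 down.
Given what's placed, R1C3 must be 6 to fit the 23 across and 14 down.
R2C1 = 3: the only remaining digit allowed by both the 18 across and the 4 down.
R2C2 = 2: the only remaining digit allowed by both the 18 across and the 5 down.
R2C3 = 18 − 10 = 8 completes the 18 across.

3, 2, 8, 1, 4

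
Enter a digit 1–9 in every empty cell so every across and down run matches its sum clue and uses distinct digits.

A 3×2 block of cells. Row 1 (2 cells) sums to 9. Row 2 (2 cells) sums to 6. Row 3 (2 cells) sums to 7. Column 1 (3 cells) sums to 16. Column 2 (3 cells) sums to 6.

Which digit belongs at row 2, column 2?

1

6 in 3 cells must be {1,2,3}.
Nothing is forced directly, so branch on (3,2), whose candidates are 1 or 2 or 3. If (3,2) = 1: that forces (2,2) = 2, (3,1) = 6, (1,2) = 3, after which (2,1) would have to be in {4} for the 6 across but in {1,2,3,7,8,9} for the 16 down — contradiction. If (3,2) = 2: that forces (2,2) = 1, (3,1) = 5, (1,2) = 3, after which (2,1) would have to be in {5} for the 6 across but in {2,3,4,7,8,9} for the 16 down — contradiction. So (3,2) = 3.
(3,1) = 7 − 3 = 4 completes the 7 across.
Given what's placed, (2,1) must be 5 to fit the 6 across and 16 down.
(2,2) = 6 − 5 = 1 completes the 6 across.
(1,1) = 16 − 9 = 7 completes the 16 down.
(1,2) = 9 − 7 = 2 completes the 9 across.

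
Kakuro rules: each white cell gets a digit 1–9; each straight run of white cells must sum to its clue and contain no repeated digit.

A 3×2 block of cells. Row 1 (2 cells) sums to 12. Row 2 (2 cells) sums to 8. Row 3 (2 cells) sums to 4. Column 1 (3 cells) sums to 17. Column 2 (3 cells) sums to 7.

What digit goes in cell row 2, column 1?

4 in 2 cells must be {1,3}; 7 in 3 cells must be {1,2,4}.
The 12 across and the 7 down share only 4, so (1,2) = 4.
Given what's placed, (3,2) must be 1 to fit the 4 across and 7 down.
(1,1) = 12 − 4 = 8 completes the 12 across.
(2,2) = 7 − 5 = 2 completes the 7 down.
(3,1) = 4 − 1 = 3 completes the 4 across.
(2,1) = 8 − 2 = 6 completes the 8 across.

6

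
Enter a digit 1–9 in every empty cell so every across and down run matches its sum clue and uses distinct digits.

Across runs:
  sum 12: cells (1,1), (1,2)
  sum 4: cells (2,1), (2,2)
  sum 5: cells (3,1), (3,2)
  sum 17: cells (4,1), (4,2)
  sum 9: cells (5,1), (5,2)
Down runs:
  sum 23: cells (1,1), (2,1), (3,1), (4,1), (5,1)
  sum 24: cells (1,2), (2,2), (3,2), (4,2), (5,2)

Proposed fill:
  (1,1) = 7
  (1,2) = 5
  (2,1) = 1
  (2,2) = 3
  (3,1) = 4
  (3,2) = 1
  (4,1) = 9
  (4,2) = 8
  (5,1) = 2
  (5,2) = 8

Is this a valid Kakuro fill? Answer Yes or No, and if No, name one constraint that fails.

No — the across run (5,1)–(5,2) sums to 10, not 9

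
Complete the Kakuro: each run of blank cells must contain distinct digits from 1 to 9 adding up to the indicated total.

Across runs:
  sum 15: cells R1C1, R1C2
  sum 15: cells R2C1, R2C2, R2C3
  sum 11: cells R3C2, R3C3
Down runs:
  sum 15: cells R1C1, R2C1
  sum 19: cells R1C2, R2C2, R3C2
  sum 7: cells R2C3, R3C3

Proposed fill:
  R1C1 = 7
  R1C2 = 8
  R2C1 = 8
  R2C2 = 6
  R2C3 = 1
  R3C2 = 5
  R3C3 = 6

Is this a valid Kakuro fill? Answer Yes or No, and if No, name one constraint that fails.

Across: 7+8=15; 8+6+1=15; 5+6=11. Down: 7+8=15; 8+6+5=19; 1+6=7. No digit repeats within any run.

Yes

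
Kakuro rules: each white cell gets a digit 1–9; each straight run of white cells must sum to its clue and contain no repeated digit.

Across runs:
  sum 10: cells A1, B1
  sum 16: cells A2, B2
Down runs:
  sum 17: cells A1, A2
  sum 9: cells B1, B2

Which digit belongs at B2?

7

16 in 2 cells must be {7,9}; 17 in 2 cells must be {8,9}.
The 16 across and the 17 down share only 9, so A2 = 9.
B2 = 16 − 9 = 7 completes the 16 across.
A1 = 17 − 9 = 8 completes the 17 down.
B1 = 10 − 8 = 2 completes the 10 across.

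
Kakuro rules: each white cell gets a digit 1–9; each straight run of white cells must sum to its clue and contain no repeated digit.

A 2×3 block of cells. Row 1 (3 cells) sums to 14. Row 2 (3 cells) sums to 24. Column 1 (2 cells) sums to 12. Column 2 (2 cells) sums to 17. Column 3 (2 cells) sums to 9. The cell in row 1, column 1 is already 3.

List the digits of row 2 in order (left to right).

9 8 7

24 in 3 cells must be {7,8,9}; 17 in 2 cells must be {8,9}.
(1,2) = 9: the only remaining digit allowed by both the 14 across and the 17 down.
(1,3) = 14 − 12 = 2 completes the 14 across.
(2,1) = 12 − 3 = 9 completes the 12 down.
(2,2) = 17 − 9 = 8 completes the 17 down.
(2,3) = 24 − 17 = 7 completes the 24 across.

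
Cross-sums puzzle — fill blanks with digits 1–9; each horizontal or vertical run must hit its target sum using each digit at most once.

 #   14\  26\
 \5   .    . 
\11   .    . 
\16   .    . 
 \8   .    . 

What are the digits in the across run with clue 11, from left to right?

4 7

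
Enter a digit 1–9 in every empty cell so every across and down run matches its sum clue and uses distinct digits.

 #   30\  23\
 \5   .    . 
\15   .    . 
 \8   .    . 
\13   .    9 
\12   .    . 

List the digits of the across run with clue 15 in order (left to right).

9, 6

R4C1 = 13 − 9 = 4 completes the 13 across.
Nothing is forced directly, so branch on R1C1, whose candidates are 2 or 3. If R1C1 = 3: that forces R1C2 = 2, R3C1 = 6, after which R3C2 would have to be in {2} for the 8 across but in {1,3,4,5,6,7,8} for the 23 down — contradiction. So R1C1 = 2.
R1C2 = 5 − 2 = 3 completes the 5 across.
Given what's placed, R3C1 must be 7 to fit the 8 across and 30 down.
R3C2 = 8 − 7 = 1 completes the 8 across.
Nothing is forced directly, so branch on R2C1, whose candidates are 8 or 9. If R2C1 = 8: then R2C2 would have to be in {7} for the 15 across but in {2,4,6,8} for the 23 down — contradiction. So R2C1 = 9.
R2C2 = 15 − 9 = 6 completes the 15 across.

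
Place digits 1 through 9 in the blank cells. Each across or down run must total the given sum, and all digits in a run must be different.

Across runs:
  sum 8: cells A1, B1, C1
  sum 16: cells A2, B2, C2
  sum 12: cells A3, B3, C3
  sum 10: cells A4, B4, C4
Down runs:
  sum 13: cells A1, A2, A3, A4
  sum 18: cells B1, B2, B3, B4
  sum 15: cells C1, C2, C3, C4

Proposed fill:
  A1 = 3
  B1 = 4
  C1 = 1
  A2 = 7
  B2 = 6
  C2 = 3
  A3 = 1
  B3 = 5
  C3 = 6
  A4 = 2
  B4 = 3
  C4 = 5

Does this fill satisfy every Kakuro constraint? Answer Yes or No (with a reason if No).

Across: 3+4+1=8; 7+6+3=16; 1+5+6=12; 2+3+5=10. Down: 3+7+1+2=13; 4+6+5+3=18; 1+3+6+5=15. No digit repeats within any run.

Yes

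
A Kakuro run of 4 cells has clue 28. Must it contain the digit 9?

Every partition of 28 into 4 distinct digits includes 9: {4,7,8,9}, {5,6,8,9}.

Yes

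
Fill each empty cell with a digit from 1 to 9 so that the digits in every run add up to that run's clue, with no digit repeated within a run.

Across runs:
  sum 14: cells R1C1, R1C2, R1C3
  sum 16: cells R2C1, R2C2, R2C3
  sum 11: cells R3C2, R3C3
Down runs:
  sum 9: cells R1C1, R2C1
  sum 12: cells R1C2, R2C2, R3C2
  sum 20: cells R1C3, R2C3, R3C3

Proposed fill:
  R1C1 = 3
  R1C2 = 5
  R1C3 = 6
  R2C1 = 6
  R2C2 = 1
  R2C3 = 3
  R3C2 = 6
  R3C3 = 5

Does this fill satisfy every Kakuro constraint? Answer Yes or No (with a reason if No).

No — the across run R2C1–R2C3 sums to 10, not 16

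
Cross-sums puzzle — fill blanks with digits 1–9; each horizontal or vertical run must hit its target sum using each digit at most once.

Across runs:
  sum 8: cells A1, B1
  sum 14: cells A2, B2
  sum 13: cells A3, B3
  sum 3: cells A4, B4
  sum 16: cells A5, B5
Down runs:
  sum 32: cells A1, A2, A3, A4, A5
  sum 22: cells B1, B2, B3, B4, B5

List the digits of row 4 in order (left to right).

2, 1

3 in 2 cells must be {1,2}; 16 in 2 cells must be {7,9}.
Only 2 fits A4 under both its across sum 3 and down sum 32.
B4 = 3 − 2 = 1 completes the 3 across.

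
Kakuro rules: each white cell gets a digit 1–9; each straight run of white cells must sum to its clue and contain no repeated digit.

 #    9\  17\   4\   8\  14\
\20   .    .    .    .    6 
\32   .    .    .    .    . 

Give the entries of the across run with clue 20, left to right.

17 in 2 cells must be {8,9}; 4 in 2 cells must be {1,3}.
Given what's placed, R1C2 must be 8 to fit the 20 across and 17 down.
R2C2 = 17 − 8 = 9 completes the 17 down.
R2C3 = 3: the only remaining digit allowed by both the 32 across and the 4 down.
R2C5 = 14 − 6 = 8 completes the 14 down.
R1C3 = 4 − 3 = 1 completes the 4 down.
Nothing is forced directly, so branch on R2C1, whose candidates are 5 or 7. If R2C1 = 5: then R1C1 would have to be in {2,3} for the 20 across but in {4} for the 9 down — contradiction. So R2C1 = 7.
R1C1 = 9 − 7 = 2 completes the 9 down.
R1C4 = 20 − 17 = 3 completes the 20 across.

2, 8, 1, 3, 6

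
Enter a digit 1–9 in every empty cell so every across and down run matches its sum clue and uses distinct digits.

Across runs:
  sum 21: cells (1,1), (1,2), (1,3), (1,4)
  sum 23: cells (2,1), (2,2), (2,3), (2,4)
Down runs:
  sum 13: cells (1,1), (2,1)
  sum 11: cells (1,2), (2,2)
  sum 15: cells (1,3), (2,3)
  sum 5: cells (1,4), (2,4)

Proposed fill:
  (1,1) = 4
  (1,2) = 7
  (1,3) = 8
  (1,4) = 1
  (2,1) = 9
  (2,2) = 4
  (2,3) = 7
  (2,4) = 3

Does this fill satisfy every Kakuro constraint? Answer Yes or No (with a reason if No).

No — the down run (1,4)–(2,4) sums to 4, not 5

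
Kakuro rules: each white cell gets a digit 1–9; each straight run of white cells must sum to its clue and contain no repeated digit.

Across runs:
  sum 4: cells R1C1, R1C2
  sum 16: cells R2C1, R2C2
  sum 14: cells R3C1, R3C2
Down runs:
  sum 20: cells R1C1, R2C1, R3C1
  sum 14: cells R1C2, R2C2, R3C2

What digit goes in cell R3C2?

4 in 2 cells must be {1,3}; 16 in 2 cells must be {7,9}.
The 4 across and the 20 down share only 3, so R1C1 = 3.
R1C2 = 4 − 3 = 1 completes the 4 across.
Given what's placed, R2C1 must be 9 to fit the 16 across and 20 down.
R2C2 = 16 − 9 = 7 completes the 16 across.
R3C1 = 20 − 12 = 8 completes the 20 down.
R3C2 = 14 − 8 = 6 completes the 14 across.

6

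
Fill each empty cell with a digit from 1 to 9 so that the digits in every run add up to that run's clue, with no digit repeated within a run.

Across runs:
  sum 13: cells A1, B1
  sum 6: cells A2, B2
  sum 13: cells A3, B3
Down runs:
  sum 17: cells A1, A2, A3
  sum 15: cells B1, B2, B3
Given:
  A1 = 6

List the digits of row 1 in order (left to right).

B1 = 13 − 6 = 7 completes the 13 across.
No cell is forced outright now. A2 can only be 2 or 4 (the digits allowed by both its 6 across and its 17 down). If A2 = 2: then B2 would have to be in {4} for the 6 across but in {2,3,5,6} for the 15 down — contradiction. So A2 = 4.
B2 = 6 − 4 = 2 completes the 6 across.
A3 = 17 − 10 = 7 completes the 17 down.
B3 = 13 − 7 = 6 completes the 13 across.

6 7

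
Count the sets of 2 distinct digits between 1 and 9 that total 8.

3

2 distinct digits from 1–9 sum between 3 and 17.
Enumerating: {1,7}, {2,6}, {3,5}.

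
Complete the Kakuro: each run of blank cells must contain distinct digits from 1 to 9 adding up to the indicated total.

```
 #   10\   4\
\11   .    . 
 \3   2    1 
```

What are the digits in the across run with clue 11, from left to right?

3 in 2 cells must be {1,2}; 4 in 2 cells must be {1,3}.
R1C1 = 10 − 2 = 8 completes the 10 down.
R1C2 = 11 − 8 = 3 completes the 11 across.

8, 3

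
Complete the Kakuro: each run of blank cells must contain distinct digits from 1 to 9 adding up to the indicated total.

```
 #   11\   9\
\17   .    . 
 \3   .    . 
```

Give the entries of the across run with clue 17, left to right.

9, 8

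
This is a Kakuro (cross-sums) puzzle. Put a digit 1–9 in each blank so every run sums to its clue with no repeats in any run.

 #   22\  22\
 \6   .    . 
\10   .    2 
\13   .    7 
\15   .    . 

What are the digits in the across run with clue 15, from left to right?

R2C1 = 10 − 2 = 8 completes the 10 across.
R3C1 = 13 − 7 = 6 completes the 13 across.
R4C1 = 7: the only remaining digit allowed by both the 15 across and the 22 down.
R4C2 = 15 − 7 = 8 completes the 15 across.
R1C1 = 22 − 21 = 1 completes the 22 down.
R1C2 = 6 − 1 = 5 completes the 6 across.

7, 8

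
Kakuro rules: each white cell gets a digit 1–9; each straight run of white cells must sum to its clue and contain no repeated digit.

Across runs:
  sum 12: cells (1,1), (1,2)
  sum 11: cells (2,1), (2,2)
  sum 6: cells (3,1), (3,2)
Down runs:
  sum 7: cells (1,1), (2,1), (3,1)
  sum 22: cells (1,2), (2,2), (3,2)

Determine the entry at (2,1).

7 in 3 cells must be {1,2,4}.
The 12 across and the 7 down share only 4, so (1,1) = 4.
(1,2) = 12 − 4 = 8 completes the 12 across.
Given what's placed, (2,1) must be 2 to fit the 11 across and 7 down.
(2,2) = 11 − 2 = 9 completes the 11 across.
(3,1) = 7 − 6 = 1 completes the 7 down.
(3,2) = 6 − 1 = 5 completes the 6 across.

2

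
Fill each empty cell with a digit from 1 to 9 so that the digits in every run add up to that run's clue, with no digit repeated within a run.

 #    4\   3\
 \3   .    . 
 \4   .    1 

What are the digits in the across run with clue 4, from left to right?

3 1

3 in 2 cells must be {1,2}; 4 in 2 cells must be {1,3}.
The 3 across and the 4 down share only 1, so R1C1 = 1.
R1C2 = 3 − 1 = 2 completes the 3 across.
R2C1 = 4 − 1 = 3 completes the 4 across.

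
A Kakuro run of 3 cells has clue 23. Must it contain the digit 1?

No

The only way to make 23 from 3 distinct digits is {6,8,9}, which does not contain 1.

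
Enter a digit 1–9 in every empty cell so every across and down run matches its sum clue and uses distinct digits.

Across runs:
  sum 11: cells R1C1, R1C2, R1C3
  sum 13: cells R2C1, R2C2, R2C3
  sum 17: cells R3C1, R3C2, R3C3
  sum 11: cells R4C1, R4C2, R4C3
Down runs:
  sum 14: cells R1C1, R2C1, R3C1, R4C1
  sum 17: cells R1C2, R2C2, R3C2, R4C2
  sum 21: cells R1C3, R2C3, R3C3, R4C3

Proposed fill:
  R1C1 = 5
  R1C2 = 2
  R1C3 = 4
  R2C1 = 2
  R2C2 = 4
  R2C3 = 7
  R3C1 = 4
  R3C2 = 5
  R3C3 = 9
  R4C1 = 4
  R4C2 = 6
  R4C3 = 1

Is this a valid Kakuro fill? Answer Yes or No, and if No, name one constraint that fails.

No — the across run R3C1–R3C3 sums to 18, not 17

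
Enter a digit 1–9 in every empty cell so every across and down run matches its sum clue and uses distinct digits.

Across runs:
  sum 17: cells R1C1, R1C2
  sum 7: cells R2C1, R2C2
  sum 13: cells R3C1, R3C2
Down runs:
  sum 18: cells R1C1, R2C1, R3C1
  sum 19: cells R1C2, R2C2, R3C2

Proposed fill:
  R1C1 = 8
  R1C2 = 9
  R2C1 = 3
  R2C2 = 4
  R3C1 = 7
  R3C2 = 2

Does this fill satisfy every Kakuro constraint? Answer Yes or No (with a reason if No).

No — the down run R1C2–R3C2 sums to 15, not 19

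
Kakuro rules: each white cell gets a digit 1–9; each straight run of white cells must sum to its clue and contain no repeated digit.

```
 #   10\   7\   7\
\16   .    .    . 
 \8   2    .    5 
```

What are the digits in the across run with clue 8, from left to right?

2 1 5

R1C1 = 10 − 2 = 8 completes the 10 down.
R1C3 = 7 − 5 = 2 completes the 7 down.
R2C2 = 8 − 7 = 1 completes the 8 across.
R1C2 = 16 − 10 = 6 completes the 16 across.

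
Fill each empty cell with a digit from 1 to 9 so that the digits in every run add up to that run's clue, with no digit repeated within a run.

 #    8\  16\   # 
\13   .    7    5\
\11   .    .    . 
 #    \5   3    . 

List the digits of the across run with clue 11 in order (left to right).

R1C1 = 13 − 7 = 6 completes the 13 across.
R2C1 = 8 − 6 = 2 completes the 8 down.
R2C2 = 16 − 10 = 6 completes the 16 down.
R2C3 = 11 − 8 = 3 completes the 11 across.
R3C3 = 5 − 3 = 2 completes the 5 across.

2 6 3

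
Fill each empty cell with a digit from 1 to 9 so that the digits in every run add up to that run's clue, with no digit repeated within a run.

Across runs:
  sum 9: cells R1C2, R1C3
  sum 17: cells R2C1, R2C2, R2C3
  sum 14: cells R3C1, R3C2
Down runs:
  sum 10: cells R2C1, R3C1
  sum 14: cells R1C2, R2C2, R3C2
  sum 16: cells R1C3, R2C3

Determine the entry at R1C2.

2

16 in 2 cells must be {7,9}.
The 9 across and the 16 down share only 7, so R1C3 = 7.
R2C3 = 16 − 7 = 9 completes the 16 down.
R1C2 = 9 − 7 = 2 completes the 9 across.
No cell is forced outright now. R2C2 can only be 3 or 5 or 7 (the digits allowed by both its 17 across and its 14 down). If R2C2 = 3: then R2C1 would have to be in {5} for the 17 across but in {1,2,3,4,6,7,8,9} for the 10 down — contradiction. If R2C2 = 5: that forces R2C1 = 3, after which R3C1 would have to be in {5,6,8,9} for the 14 across but in {7} for the 10 down — contradiction. So R2C2 = 7.
R2C1 = 17 − 16 = 1 completes the 17 across.
R3C1 = 10 − 1 = 9 completes the 10 down.
R3C2 = 14 − 9 = 5 completes the 14 across.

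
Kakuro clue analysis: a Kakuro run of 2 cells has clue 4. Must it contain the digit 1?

Yes

The only way to make 4 from 2 distinct digits is {1,3}, which contains 1.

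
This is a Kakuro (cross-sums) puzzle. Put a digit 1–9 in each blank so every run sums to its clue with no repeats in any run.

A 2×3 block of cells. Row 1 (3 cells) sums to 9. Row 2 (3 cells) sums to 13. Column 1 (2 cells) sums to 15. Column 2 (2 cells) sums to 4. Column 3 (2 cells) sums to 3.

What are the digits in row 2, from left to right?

4 in 2 cells must be {1,3}; 3 in 2 cells must be {1,2}.
The 9 across and the 15 down share only 6, so (1,1) = 6.
Given what's placed, (1,2) must be 1 to fit the 9 across and 4 down.
(1,3) = 9 − 7 = 2 completes the 9 across.
(2,1) = 15 − 6 = 9 completes the 15 down.
(2,2) = 4 − 1 = 3 completes the 4 down.
(2,3) = 13 − 12 = 1 completes the 13 across.

9 3 1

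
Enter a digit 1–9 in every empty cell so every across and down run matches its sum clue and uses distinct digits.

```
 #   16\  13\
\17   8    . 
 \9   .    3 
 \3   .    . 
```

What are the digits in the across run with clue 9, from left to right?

6 3

17 in 2 cells must be {8,9}; 3 in 2 cells must be {1,2}.
R1C2 = 17 − 8 = 9 completes the 17 across.
R2C1 = 9 − 3 = 6 completes the 9 across.
R3C1 = 16 − 14 = 2 completes the 16 down.
R3C2 = 3 − 2 = 1 completes the 3 across.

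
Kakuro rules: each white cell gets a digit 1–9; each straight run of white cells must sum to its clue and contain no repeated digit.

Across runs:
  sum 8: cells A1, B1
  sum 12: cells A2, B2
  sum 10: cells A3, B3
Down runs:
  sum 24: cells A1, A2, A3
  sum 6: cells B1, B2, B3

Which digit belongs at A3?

24 in 3 cells must be {7,8,9}; 6 in 3 cells must be {1,2,3}.
The 8 across and the 24 down share only 7, so A1 = 7.
B1 = 8 − 7 = 1 completes the 8 across.
Given what's placed, B2 must be 3 to fit the 12 across and 6 down.
B3 = 6 − 4 = 2 completes the 6 down.
A2 = 12 − 3 = 9 completes the 12 across.
A3 = 10 − 2 = 8 completes the 10 across.

8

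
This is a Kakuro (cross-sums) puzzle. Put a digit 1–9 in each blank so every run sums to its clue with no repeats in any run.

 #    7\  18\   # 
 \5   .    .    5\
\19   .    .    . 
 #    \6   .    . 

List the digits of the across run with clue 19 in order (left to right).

Nothing is forced directly, so branch on R2C3, whose candidates are 2 or 3 or 4. If R2C3 = 2: then R2C1 would have to be in {8,9} for the 19 across but in {1,2,3,4,5,6} for the 7 down — contradiction. If R2C3 = 3: then R2C1 would have to be in {7,9} for the 19 across but in {1,2,3,4,5,6} for the 7 down — contradiction. So R2C3 = 4.
R2C1 = 6: the only remaining digit allowed by both the 19 across and the 7 down.
R2C2 = 19 − 10 = 9 completes the 19 across.
R3C3 = 5 − 4 = 1 completes the 5 down.
R1C1 = 7 − 6 = 1 completes the 7 down.
R1C2 = 5 − 1 = 4 completes the 5 across.
R3C2 = 6 − 1 = 5 completes the 6 across.

6 9 4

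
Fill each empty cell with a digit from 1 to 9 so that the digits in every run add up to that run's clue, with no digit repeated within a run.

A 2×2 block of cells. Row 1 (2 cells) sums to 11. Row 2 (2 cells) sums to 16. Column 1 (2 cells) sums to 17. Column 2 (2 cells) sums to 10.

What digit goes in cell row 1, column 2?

3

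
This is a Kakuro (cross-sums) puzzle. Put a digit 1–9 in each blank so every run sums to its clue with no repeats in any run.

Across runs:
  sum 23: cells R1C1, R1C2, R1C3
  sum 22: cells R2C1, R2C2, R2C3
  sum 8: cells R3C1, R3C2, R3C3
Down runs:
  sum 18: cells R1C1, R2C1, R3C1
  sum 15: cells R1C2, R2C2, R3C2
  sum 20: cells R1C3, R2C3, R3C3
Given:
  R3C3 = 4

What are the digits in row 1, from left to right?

6 8 9

23 in 3 cells must be {6,8,9}.
Given what's placed, R1C3 must be 9 to fit the 23 across and 20 down.
R2C3 = 20 − 13 = 7 completes the 20 down.
Nothing is forced directly, so branch on R2C2, whose candidates are 6 or 9. If R2C2 = 9: then R1C2 would have to be in {6,8} for the 23 across but in {1,2,4,5} for the 15 down — contradiction. So R2C2 = 6.
R1C2 = 8: the only remaining digit allowed by both the 23 across and the 15 down.
R2C1 = 22 − 13 = 9 completes the 22 across.
R3C2 = 15 − 14 = 1 completes the 15 down.
R1C1 = 23 − 17 = 6 completes the 23 across.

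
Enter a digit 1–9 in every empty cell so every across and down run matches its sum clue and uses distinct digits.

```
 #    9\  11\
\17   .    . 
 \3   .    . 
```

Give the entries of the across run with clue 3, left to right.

1 2

17 in 2 cells must be {8,9}; 3 in 2 cells must be {1,2}.
The 17 across and the 9 down share only 8, so R1C1 = 8.
R1C2 = 17 − 8 = 9 completes the 17 across.
R2C1 = 9 − 8 = 1 completes the 9 down.
R2C2 = 3 − 1 = 2 completes the 3 across.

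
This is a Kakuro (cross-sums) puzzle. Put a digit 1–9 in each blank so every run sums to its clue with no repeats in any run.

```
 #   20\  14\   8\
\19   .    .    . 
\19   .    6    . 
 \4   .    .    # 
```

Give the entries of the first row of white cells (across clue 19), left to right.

9, 7, 3

4 in 2 cells must be {1,3}.
Given what's placed, R2C3 must be 5 to fit the 19 across and 8 down.
R3C1 = 3: only digit in both the 4-across and 20-down candidate sets.
R3C2 = 4 − 3 = 1 completes the 4 across.
R1C2 = 14 − 7 = 7 completes the 14 down.
R1C3 = 8 − 5 = 3 completes the 8 down.
R2C1 = 19 − 11 = 8 completes the 19 across.
R1C1 = 19 − 10 = 9 completes the 19 across.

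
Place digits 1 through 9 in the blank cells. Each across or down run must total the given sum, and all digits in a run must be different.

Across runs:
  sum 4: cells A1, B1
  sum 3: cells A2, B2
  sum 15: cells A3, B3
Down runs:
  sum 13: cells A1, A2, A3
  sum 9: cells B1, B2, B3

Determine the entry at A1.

4 in 2 cells must be {1,3}; 3 in 2 cells must be {1,2}.
The 15 across and the 9 down share only 6, so B3 = 6.
Given what's placed, B1 must be 1 to fit the 4 across and 9 down.
B2 = 9 − 7 = 2 completes the 9 down.
A3 = 15 − 6 = 9 completes the 15 across.
A1 = 4 − 1 = 3 completes the 4 across.
A2 = 3 − 2 = 1 completes the 3 across.

3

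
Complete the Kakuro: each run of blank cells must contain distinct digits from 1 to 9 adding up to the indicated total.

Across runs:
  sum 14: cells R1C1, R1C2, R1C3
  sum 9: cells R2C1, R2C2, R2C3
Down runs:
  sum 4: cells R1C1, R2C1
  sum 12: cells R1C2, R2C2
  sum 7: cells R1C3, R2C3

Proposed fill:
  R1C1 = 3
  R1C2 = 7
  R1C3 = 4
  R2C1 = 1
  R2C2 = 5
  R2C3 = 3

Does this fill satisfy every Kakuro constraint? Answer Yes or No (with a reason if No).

Across: 3+7+4=14; 1+5+3=9. Down: 3+1=4; 7+5=12; 4+3=7. No digit repeats within any run.

Yes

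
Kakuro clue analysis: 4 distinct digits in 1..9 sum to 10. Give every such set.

4 distinct digits from 1–9 sum between 10 and 30.
Only one set works: {1,2,3,4}.

{1,2,3,4}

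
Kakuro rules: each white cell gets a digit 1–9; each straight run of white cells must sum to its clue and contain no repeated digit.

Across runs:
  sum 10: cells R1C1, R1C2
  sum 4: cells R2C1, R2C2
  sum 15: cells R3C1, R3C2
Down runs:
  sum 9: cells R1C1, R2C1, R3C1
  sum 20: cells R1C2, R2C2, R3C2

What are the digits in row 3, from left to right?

6 9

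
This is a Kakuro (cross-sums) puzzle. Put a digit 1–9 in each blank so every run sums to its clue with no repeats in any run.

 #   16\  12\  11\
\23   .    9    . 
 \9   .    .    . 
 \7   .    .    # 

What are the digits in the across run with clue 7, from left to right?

5, 2

23 in 3 cells must be {6,8,9}.
Nothing is forced directly, so branch on R2C2, whose candidates are 1 or 2. If R2C2 = 2: that forces R3C2 = 1, R3C1 = 6, R1C1 = 8, R1C3 = 6, after which R2C1 would have to be in {1,3,4,6} for the 9 across but in {2} for the 16 down — contradiction. So R2C2 = 1.
R3C2 = 12 − 10 = 2 completes the 12 down.
R3C1 = 7 − 2 = 5 completes the 7 across.
R1C1 = 8: the only remaining digit allowed by both the 23 across and the 16 down.
R1C3 = 23 − 17 = 6 completes the 23 across.
R2C1 = 16 − 13 = 3 completes the 16 down.
R2C3 = 9 − 4 = 5 completes the 9 across.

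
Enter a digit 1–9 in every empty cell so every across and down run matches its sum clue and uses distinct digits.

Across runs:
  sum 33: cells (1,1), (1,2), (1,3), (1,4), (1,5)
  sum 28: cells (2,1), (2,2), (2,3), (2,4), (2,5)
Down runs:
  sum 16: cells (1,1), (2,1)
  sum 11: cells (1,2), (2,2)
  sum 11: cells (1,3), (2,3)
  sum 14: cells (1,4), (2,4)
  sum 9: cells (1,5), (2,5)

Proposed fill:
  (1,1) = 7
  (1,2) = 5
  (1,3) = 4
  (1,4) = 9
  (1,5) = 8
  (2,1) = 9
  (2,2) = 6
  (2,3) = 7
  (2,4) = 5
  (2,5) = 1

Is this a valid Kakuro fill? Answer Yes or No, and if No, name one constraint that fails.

Yes

Across: 7+5+4+9+8=33; 9+6+7+5+1=28. Down: 7+9=16; 5+6=11; 4+7=11; 9+5=14; 8+1=9. No digit repeats within any run.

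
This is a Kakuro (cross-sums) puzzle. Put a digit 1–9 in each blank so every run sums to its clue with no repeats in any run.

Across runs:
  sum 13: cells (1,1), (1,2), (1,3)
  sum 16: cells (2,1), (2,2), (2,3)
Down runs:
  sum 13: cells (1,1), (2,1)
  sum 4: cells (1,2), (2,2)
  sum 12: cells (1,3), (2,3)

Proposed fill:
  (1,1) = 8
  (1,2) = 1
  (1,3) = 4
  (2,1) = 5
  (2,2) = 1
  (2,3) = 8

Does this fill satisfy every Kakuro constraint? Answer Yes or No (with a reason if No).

No — the across run (2,1)–(2,3) sums to 14, not 16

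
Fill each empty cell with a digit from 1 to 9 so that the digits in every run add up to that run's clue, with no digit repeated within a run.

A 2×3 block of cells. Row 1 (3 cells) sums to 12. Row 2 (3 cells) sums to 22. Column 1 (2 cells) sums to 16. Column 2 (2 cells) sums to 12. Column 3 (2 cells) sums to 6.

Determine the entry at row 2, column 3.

16 in 2 cells must be {7,9}.
The 22 across and the 6 down share only 5, so (2,3) = 5.
(1,3) = 6 − 5 = 1 completes the 6 down.
Given what's placed, (2,1) must be 9 to fit the 22 across and 16 down.
(2,2) = 22 − 14 = 8 completes the 22 across.
(1,1) = 16 − 9 = 7 completes the 16 down.
(1,2) = 12 − 8 = 4 completes the 12 across.

5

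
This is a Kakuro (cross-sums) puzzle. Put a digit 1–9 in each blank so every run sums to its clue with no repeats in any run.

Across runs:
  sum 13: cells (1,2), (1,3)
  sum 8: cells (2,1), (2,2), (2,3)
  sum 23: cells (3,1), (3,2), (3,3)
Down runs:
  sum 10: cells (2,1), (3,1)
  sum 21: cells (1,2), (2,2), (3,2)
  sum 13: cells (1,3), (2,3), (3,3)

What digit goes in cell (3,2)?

8

23 in 3 cells must be {6,8,9}.
Nothing is forced directly, so branch on (2,2), whose candidates are 4 or 5. If (2,2) = 5: that forces (3,2) = 9, (1,2) = 7, (1,3) = 6, (2,3) = 2, after which (3,3) would have to be in {6,8} for the 23 across but in {5} for the 13 down — contradiction. So (2,2) = 4.
Nothing is forced directly, so branch on (2,1), whose candidates are 1 or 3. If (2,1) = 3: that forces (2,3) = 1, after which (3,1) would have to be in {6,8,9} for the 23 across but in {7} for the 10 down — contradiction. So (2,1) = 1.
(2,3) = 8 − 5 = 3 completes the 8 across.
(3,1) = 10 − 1 = 9 completes the 10 down.
(3,2) = 8: the only remaining digit allowed by both the 23 across and the 21 down.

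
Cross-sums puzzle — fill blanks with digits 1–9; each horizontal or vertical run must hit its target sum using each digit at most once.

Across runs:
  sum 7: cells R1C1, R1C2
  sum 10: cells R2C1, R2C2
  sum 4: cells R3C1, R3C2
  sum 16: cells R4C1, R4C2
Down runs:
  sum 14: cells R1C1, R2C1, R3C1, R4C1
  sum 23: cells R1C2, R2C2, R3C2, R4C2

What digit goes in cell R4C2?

9

4 in 2 cells must be {1,3}; 16 in 2 cells must be {7,9}.
Only 7 fits R4C1 under both its across sum 16 and down sum 14.
R4C2 = 16 − 7 = 9 completes the 16 across.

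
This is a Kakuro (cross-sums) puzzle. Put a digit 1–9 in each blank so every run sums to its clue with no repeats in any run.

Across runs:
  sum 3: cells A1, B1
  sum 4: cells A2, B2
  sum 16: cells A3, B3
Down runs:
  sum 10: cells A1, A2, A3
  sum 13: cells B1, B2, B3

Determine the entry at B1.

3 in 2 cells must be {1,2}; 4 in 2 cells must be {1,3}; 16 in 2 cells must be {7,9}.
The 16 across and the 10 down share only 7, so A3 = 7.
B3 = 16 − 7 = 9 completes the 16 across.
Given what's placed, B1 must be 1 to fit the 3 across and 13 down.
A2 = 1: the only remaining digit allowed by both the 4 across and the 10 down.
B2 = 4 − 1 = 3 completes the 4 across.
A1 = 3 − 1 = 2 completes the 3 across.

1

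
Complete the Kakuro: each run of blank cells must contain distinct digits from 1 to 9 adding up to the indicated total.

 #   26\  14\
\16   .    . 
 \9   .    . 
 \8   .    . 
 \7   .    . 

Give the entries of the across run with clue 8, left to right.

16 in 2 cells must be {7,9}.
Only 7 fits R1C2 under both its across sum 16 and down sum 14.
R1C1 = 16 − 7 = 9 completes the 16 across.
Nothing is forced directly, so branch on R2C2, whose candidates are 1 or 2 or 4. If R2C2 = 2: that forces R2C1 = 7, R3C2 = 1, R4C2 = 4, after which R3C1 would have to be in {7} for the 8 across but in {2,4,6,8} for the 26 down — contradiction. If R2C2 = 4: that forces R2C1 = 5, after which R3C1 would have to be in {1,2,3,5,6,7} for the 8 across but in {4,8} for the 26 down — contradiction. So R2C2 = 1.
R2C1 = 9 − 1 = 8 completes the 9 across.
R3C2 = 2: the only remaining digit allowed by both the 8 across and the 14 down.
R4C2 = 14 − 10 = 4 completes the 14 down.
R3C1 = 8 − 2 = 6 completes the 8 across.

6 2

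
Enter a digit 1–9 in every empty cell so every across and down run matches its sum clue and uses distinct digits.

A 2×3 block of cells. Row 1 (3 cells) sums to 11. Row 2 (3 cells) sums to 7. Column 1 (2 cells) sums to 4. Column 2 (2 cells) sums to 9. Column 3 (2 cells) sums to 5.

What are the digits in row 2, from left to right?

1 2 4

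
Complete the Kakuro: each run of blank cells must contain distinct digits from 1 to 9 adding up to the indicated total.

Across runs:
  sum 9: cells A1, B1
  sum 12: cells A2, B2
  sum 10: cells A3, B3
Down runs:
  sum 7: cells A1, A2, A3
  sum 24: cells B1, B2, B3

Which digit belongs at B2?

8

7 in 3 cells must be {1,2,4}; 24 in 3 cells must be {7,8,9}.
The 12 across and the 7 down share only 4, so A2 = 4.
B2 = 12 − 4 = 8 completes the 12 across.
Given what's placed, B1 must be 7 to fit the 9 across and 24 down.
B3 = 24 − 15 = 9 completes the 24 down.
A1 = 9 − 7 = 2 completes the 9 across.
A3 = 10 − 9 = 1 completes the 10 across.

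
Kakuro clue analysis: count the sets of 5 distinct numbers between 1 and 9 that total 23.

5 distinct digits from 1–9 sum between 15 and 35.

11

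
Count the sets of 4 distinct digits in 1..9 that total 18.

4 distinct digits from 1–9 sum between 10 and 30.

11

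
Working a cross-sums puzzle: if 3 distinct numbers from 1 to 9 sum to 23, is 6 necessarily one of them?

Yes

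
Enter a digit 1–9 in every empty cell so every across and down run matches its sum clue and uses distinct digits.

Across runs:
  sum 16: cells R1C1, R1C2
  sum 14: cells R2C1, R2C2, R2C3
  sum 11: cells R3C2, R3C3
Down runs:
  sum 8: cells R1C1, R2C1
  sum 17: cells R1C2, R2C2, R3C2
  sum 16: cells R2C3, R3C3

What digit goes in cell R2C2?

16 in 2 cells must be {7,9}.
The 16 across and the 8 down share only 7, so R1C1 = 7.
R1C2 = 16 − 7 = 9 completes the 16 across.
R2C1 = 8 − 7 = 1 completes the 8 down.
No cell is forced outright now. R2C3 can only be 7 or 9 (the digits allowed by both its 14 across and its 16 down). If R2C3 = 9: then R2C2 would have to be in {4} for the 14 across but in {1,2,3,5,6,7} for the 17 down — contradiction. So R2C3 = 7.
R2C2 = 14 − 8 = 6 completes the 14 across.
R3C2 = 17 − 15 = 2 completes the 17 down.
R3C3 = 11 − 2 = 9 completes the 11 across.

6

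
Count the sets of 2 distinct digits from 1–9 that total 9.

2 distinct digits from 1–9 sum between 3 and 17.
Enumerating: {1,8}, {2,7}, {3,6}, {4,5}.

4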